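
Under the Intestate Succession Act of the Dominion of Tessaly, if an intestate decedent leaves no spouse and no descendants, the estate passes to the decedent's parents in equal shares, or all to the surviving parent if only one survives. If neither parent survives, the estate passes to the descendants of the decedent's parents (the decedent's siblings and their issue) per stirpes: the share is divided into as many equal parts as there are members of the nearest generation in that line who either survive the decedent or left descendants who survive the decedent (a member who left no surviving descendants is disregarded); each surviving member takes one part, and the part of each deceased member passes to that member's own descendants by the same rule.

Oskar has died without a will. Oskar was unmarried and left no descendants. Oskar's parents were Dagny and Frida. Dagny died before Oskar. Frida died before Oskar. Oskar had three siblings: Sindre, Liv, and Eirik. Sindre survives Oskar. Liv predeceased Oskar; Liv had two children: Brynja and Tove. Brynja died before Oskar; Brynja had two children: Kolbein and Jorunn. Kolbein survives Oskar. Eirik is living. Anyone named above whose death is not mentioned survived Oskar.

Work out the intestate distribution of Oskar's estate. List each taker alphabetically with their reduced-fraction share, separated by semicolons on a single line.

Eirik 1/3; Jorunn 1/12; Kolbein 1/12; Sindre 1/3; Tove 1/6

Neither parent survives and there are no descendants, so the estate passes to Oskar's siblings and their issue per stirpes.
The estate is divided into 3 equal shares of 1/3 among Sindre, Liv, Eirik.
Sindre is living and takes 1/3.
Liv predeceased; the 1/3 allotted to Liv's branch passes to Liv's issue by representation.
The 1/3 is divided into 2 equal shares of 1/6 among Brynja, Tove.
Brynja predeceased; the 1/6 allotted to Brynja's branch passes to Brynja's issue by representation.
The 1/6 is divided into 2 equal shares of 1/12 among Kolbein, Jorunn.
Kolbein is living and takes 1/12.
Jorunn is living and takes 1/12.
Tove is living and takes 1/6.
Eirik is living and takes 1/3.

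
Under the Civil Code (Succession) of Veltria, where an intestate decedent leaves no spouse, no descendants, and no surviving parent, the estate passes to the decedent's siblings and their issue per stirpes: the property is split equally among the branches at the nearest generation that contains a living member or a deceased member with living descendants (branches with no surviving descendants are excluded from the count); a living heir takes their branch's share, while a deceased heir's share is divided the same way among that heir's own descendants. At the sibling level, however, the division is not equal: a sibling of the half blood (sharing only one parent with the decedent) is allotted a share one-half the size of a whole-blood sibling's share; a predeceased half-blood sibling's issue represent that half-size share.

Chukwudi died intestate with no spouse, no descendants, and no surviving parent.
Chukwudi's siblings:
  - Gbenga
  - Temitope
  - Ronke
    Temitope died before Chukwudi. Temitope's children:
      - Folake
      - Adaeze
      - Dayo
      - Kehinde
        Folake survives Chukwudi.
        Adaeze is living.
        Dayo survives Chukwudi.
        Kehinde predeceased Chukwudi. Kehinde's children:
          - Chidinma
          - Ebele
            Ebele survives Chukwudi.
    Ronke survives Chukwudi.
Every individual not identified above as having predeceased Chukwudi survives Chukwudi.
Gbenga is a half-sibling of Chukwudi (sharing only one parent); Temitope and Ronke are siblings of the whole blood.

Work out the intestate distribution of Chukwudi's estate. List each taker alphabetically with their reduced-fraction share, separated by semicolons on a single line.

No spouse, descendants, or parent survives, so the estate passes to Chukwudi's siblings per stirpes.
Half-blood siblings count for one-half the weight of whole-blood siblings at the initial division.
Dividing 1 in proportion to weights (total weight 5/2): Gbenga (weight 1/2) → 1/5; Temitope (weight 1) → 2/5; Ronke (weight 1) → 2/5.
Gbenga is living and takes 1/5.
Temitope predeceased; the 2/5 allotted to Temitope's branch passes to Temitope's issue by representation.
The 2/5 is divided into 4 equal shares of 1/10 among Folake, Adaeze, Dayo, Kehinde.
Folake is living and takes 1/10.
Adaeze is living and takes 1/10.
Dayo is living and takes 1/10.
Kehinde predeceased; the 1/10 allotted to Kehinde's branch passes to Kehinde's issue by representation.
The 1/10 is divided into 2 equal shares of 1/20 among Chidinma, Ebele.
Chidinma is living and takes 1/20.
Ebele is living and takes 1/20.
Ronke is living and takes 2/5.

Adaeze 1/10; Chidinma 1/20; Dayo 1/10; Ebele 1/20; Folake 1/10; Gbenga 1/5; Ronke 2/5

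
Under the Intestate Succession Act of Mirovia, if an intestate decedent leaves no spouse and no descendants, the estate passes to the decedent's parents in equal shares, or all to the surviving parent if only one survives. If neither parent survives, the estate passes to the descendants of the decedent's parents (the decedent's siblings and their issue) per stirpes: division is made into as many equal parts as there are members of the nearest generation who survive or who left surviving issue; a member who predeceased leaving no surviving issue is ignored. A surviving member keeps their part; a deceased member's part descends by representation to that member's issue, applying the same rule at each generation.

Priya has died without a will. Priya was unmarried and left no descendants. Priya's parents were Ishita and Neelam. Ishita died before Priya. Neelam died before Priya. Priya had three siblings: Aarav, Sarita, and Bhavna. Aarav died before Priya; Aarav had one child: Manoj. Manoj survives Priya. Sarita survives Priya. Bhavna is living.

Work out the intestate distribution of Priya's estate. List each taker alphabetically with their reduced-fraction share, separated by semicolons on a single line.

Bhavna 1/3; Manoj 1/3; Sarita 1/3

Neither parent survives and there are no descendants, so the estate passes to Priya's siblings and their issue per stirpes.
The estate is divided into 3 equal shares of 1/3 among Aarav, Sarita, Bhavna.
Aarav predeceased; the 1/3 allotted to Aarav's branch passes to Aarav's issue by representation.
Manoj is the sole taker at this level and receives the full 1/3.
Sarita is living and takes 1/3.
Bhavna is living and takes 1/3.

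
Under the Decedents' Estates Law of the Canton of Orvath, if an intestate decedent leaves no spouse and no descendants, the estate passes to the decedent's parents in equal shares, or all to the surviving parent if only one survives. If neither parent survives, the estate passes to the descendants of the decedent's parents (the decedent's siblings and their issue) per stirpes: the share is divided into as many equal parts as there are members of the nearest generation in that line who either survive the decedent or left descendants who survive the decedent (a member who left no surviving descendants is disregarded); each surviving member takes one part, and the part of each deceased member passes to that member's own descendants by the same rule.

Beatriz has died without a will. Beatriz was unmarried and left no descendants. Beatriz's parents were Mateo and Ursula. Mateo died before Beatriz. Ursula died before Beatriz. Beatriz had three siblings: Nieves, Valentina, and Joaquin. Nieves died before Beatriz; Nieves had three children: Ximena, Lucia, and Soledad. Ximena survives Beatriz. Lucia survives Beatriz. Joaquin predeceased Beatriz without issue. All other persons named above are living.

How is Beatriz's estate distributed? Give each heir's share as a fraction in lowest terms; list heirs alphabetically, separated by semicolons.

Neither parent survives and there are no descendants, so the estate passes to Beatriz's siblings and their issue per stirpes.
Joaquin left no surviving issue, so that branch lapses and is disregarded.
The estate is divided into 2 equal shares of 1/2 among Nieves, Valentina.
Nieves predeceased; the 1/2 allotted to Nieves's branch passes to Nieves's issue by representation.
The 1/2 is divided into 3 equal shares of 1/6 among Ximena, Lucia, Soledad.
Ximena is living and takes 1/6.
Lucia is living and takes 1/6.
Soledad is living and takes 1/6.
Valentina is living and takes 1/2.

Lucia 1/6; Soledad 1/6; Valentina 1/2; Ximena 1/6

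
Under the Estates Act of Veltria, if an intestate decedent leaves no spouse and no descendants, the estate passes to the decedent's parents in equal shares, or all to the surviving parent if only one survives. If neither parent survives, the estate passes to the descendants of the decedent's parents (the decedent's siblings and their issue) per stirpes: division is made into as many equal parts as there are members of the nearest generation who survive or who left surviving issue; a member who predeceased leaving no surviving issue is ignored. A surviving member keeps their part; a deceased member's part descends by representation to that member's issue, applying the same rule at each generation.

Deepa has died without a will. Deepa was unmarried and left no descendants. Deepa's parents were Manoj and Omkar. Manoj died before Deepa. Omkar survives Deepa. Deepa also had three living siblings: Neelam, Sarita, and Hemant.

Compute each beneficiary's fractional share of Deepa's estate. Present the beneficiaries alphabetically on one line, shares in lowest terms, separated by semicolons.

Only one parent, Omkar, survives, so Omkar takes the entire estate. The siblings take nothing because a surviving parent has priority.

Omkar 1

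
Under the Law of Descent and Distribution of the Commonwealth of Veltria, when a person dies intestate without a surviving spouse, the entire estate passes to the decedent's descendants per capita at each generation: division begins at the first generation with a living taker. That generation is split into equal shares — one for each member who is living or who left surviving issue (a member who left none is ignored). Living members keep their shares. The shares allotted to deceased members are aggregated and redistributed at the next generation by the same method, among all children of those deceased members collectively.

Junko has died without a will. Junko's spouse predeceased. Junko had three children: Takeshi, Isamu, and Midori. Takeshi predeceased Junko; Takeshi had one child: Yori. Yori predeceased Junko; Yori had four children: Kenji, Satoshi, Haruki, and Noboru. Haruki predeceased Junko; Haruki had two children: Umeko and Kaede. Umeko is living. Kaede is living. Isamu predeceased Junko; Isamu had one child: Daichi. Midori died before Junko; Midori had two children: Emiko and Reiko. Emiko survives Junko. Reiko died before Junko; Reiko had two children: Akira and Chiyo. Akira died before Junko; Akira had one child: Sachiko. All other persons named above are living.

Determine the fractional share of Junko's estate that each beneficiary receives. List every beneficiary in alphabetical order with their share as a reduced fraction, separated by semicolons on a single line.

Chiyo 1/12; Daichi 1/4; Emiko 1/4; Kaede 1/18; Kenji 1/12; Noboru 1/12; Sachiko 1/18; Satoshi 1/12; Umeko 1/18

There is no surviving spouse, so the entire estate passes to Junko's descendants per capita at each generation.
No one at generation 1 (Takeshi, Isamu, Midori) is living; moving to the next generation.
At generation 2 (Yori, Daichi, Emiko, Reiko) there are 4 shares of (1)/4 = 1/4 each.
Living: Daichi and Emiko — each takes 1/4.
Deceased: Yori and Reiko. Their combined 1/2 is pooled and carried to generation 3.
At generation 3 (Kenji, Satoshi, Haruki, Noboru, Akira, Chiyo) there are 6 shares of (1/2)/6 = 1/12 each.
Living: Kenji, Satoshi, Noboru, and Chiyo — each takes 1/12.
Deceased: Haruki and Akira. Their combined 1/6 is pooled and carried to generation 4.
At generation 4 (Umeko, Kaede, Sachiko) there are 3 shares of (1/6)/3 = 1/18 each.
Living: Umeko, Kaede, and Sachiko — each takes 1/18.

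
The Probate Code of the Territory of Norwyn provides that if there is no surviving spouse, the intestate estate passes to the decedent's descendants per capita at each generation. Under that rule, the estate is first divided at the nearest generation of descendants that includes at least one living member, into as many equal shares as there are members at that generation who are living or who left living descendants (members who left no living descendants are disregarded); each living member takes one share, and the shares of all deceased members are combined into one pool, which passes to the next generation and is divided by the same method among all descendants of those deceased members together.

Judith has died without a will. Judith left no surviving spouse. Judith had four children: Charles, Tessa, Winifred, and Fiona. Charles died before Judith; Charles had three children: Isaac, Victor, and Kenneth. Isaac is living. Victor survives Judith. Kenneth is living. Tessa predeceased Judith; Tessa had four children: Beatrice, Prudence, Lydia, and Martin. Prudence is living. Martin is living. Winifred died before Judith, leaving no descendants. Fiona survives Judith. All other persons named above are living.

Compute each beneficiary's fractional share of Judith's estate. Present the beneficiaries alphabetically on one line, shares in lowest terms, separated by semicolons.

There is no surviving spouse, so the entire estate passes to Judith's descendants per capita at each generation.
At generation 1 (Charles, Tessa, Fiona) there are 3 shares of (1)/3 = 1/3 each.
Living: Fiona — each takes 1/3.
Deceased: Charles and Tessa. Their combined 2/3 is pooled and carried to generation 2.
At generation 2 (Isaac, Victor, Kenneth, Beatrice, Prudence, Lydia, Martin) there are 7 shares of (2/3)/7 = 2/21 each.
Living: Isaac, Victor, Kenneth, Beatrice, Prudence, Lydia, and Martin — each takes 2/21.

Beatrice 2/21; Fiona 1/3; Isaac 2/21; Kenneth 2/21; Lydia 2/21; Martin 2/21; Prudence 2/21; Victor 2/21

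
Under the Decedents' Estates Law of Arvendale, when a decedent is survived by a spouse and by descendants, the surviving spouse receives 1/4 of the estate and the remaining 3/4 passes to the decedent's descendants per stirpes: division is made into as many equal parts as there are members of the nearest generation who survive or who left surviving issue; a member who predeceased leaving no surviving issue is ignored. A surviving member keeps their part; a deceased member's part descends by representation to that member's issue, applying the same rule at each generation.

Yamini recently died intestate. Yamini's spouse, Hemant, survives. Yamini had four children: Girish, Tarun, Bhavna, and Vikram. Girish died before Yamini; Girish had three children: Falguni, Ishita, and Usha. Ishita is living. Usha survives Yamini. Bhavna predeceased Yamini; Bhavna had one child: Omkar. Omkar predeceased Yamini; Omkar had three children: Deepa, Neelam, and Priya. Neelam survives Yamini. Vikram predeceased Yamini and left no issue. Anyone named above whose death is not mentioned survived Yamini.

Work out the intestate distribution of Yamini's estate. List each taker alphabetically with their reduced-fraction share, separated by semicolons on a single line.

Hemant, as surviving spouse, takes 1/4.
The remaining 3/4 passes to Yamini's descendants per stirpes.
Vikram left no surviving issue, so that branch lapses and is disregarded.
The 3/4 is divided into 3 equal shares of 1/4 among Girish, Tarun, Bhavna.
Girish predeceased; the 1/4 allotted to Girish's branch passes to Girish's issue by representation.
The 1/4 is divided into 3 equal shares of 1/12 among Falguni, Ishita, Usha.
Falguni is living and takes 1/12.
Ishita is living and takes 1/12.
Usha is living and takes 1/12.
Tarun is living and takes 1/4.
Bhavna predeceased; the 1/4 allotted to Bhavna's branch passes to Bhavna's issue by representation.
Omkar's line is the sole branch at this level, so the full 1/4 passes to Omkar's issue by representation.
The 1/4 is divided into 3 equal shares of 1/12 among Deepa, Neelam, Priya.
Deepa is living and takes 1/12.
Neelam is living and takes 1/12.
Priya is living and takes 1/12.

Deepa 1/12; Falguni 1/12; Hemant 1/4; Ishita 1/12; Neelam 1/12; Priya 1/12; Tarun 1/4; Usha 1/12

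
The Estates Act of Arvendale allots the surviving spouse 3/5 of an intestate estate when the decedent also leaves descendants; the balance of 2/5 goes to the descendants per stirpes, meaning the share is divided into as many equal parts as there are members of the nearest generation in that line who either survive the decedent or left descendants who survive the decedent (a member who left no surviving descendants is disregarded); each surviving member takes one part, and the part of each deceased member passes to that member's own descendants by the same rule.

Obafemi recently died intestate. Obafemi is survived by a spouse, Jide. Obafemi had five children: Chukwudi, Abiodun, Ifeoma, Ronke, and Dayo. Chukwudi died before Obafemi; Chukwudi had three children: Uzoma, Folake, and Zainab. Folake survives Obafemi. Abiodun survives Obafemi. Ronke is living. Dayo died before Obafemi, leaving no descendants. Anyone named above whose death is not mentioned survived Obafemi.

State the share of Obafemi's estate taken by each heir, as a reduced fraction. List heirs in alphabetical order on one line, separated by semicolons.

Abiodun 1/10; Folake 1/30; Ifeoma 1/10; Jide 3/5; Ronke 1/10; Uzoma 1/30; Zainab 1/30

Jide, as surviving spouse, takes 3/5.
The remaining 2/5 passes to Obafemi's descendants per stirpes.
Dayo left no surviving issue, so that branch lapses and is disregarded.
The 2/5 is divided into 4 equal shares of 1/10 among Chukwudi, Abiodun, Ifeoma, Ronke.
Chukwudi predeceased; the 1/10 allotted to Chukwudi's branch passes to Chukwudi's issue by representation.
The 1/10 is divided into 3 equal shares of 1/30 among Uzoma, Folake, Zainab.
Uzoma is living and takes 1/30.
Folake is living and takes 1/30.
Zainab is living and takes 1/30.
Abiodun is living and takes 1/10.
Ifeoma is living and takes 1/10.
Ronke is living and takes 1/10.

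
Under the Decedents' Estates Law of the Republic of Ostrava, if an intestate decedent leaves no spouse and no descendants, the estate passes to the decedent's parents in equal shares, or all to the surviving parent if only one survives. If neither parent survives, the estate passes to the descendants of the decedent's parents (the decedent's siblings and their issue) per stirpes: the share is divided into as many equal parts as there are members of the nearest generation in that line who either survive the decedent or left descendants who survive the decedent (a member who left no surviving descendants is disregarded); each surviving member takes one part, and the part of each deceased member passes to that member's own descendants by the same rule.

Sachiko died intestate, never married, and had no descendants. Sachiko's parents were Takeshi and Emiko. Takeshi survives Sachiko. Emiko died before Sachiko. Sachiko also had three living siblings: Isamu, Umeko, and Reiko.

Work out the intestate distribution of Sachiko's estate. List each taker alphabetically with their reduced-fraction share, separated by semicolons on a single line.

Only one parent, Takeshi, survives, so Takeshi takes the entire estate. The siblings take nothing because a surviving parent has priority.

Takeshi 1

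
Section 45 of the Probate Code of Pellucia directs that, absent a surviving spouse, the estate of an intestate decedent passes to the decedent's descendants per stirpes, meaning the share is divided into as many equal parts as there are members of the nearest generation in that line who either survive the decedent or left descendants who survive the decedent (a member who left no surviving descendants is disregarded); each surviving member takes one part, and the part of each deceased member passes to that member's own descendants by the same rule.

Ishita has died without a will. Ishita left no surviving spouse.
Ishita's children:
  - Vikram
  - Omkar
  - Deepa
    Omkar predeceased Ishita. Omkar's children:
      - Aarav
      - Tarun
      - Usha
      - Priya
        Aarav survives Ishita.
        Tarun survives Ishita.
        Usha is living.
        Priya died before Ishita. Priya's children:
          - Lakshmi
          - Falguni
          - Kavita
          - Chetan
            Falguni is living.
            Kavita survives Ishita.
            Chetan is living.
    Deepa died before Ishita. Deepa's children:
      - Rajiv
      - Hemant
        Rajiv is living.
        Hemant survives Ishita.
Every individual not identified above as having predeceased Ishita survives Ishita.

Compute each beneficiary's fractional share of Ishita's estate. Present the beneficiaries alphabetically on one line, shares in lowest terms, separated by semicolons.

Aarav 1/12; Chetan 1/48; Falguni 1/48; Hemant 1/6; Kavita 1/48; Lakshmi 1/48; Rajiv 1/6; Tarun 1/12; Usha 1/12; Vikram 1/3

There is no surviving spouse, so the entire estate passes to Ishita's descendants per stirpes.
The estate is divided into 3 equal shares of 1/3 among Vikram, Omkar, Deepa.
Vikram is living and takes 1/3.
Omkar predeceased; the 1/3 allotted to Omkar's branch passes to Omkar's issue by representation.
The 1/3 is divided into 4 equal shares of 1/12 among Aarav, Tarun, Usha, Priya.
Aarav is living and takes 1/12.
Tarun is living and takes 1/12.
Usha is living and takes 1/12.
Priya predeceased; the 1/12 allotted to Priya's branch passes to Priya's issue by representation.
The 1/12 is divided into 4 equal shares of 1/48 among Lakshmi, Falguni, Kavita, Chetan.
Lakshmi is living and takes 1/48.
Falguni is living and takes 1/48.
Kavita is living and takes 1/48.
Chetan is living and takes 1/48.
Deepa predeceased; the 1/3 allotted to Deepa's branch passes to Deepa's issue by representation.
The 1/3 is divided into 2 equal shares of 1/6 among Rajiv, Hemant.
Rajiv is living and takes 1/6.
Hemant is living and takes 1/6.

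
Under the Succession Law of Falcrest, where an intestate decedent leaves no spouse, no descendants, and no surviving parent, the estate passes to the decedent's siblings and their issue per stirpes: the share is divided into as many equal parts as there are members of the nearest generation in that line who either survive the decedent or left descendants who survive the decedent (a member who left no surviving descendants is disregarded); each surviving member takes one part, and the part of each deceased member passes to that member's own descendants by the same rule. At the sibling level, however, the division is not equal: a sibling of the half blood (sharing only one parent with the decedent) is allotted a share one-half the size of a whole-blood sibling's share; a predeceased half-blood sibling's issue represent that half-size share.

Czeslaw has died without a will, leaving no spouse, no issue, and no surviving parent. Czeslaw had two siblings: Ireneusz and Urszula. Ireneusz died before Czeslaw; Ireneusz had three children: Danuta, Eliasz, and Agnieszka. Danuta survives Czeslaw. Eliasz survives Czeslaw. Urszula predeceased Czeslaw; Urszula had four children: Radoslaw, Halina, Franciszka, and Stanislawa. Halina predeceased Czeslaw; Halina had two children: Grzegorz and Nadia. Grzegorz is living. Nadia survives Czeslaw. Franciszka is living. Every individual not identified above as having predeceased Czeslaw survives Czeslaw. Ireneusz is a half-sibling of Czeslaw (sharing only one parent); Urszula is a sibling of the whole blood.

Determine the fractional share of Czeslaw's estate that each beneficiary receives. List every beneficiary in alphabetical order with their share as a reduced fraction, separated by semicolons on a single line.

Agnieszka 1/9; Danuta 1/9; Eliasz 1/9; Franciszka 1/6; Grzegorz 1/12; Nadia 1/12; Radoslaw 1/6; Stanislawa 1/6

No spouse, descendants, or parent survives, so the estate passes to Czeslaw's siblings per stirpes.
Half-blood siblings count for one-half the weight of whole-blood siblings at the initial division.
Dividing 1 in proportion to weights (total weight 3/2): Ireneusz (weight 1/2) → 1/3; Urszula (weight 1) → 2/3.
Ireneusz predeceased; the 1/3 allotted to Ireneusz's branch passes to Ireneusz's issue by representation.
The 1/3 is divided into 3 equal shares of 1/9 among Danuta, Eliasz, Agnieszka.
Danuta is living and takes 1/9.
Eliasz is living and takes 1/9.
Agnieszka is living and takes 1/9.
Urszula predeceased; the 2/3 allotted to Urszula's branch passes to Urszula's issue by representation.
The 2/3 is divided into 4 equal shares of 1/6 among Radoslaw, Halina, Franciszka, Stanislawa.
Radoslaw is living and takes 1/6.
Halina predeceased; the 1/6 allotted to Halina's branch passes to Halina's issue by representation.
The 1/6 is divided into 2 equal shares of 1/12 among Grzegorz, Nadia.
Grzegorz is living and takes 1/12.
Nadia is living and takes 1/12.
Franciszka is living and takes 1/6.
Stanislawa is living and takes 1/6.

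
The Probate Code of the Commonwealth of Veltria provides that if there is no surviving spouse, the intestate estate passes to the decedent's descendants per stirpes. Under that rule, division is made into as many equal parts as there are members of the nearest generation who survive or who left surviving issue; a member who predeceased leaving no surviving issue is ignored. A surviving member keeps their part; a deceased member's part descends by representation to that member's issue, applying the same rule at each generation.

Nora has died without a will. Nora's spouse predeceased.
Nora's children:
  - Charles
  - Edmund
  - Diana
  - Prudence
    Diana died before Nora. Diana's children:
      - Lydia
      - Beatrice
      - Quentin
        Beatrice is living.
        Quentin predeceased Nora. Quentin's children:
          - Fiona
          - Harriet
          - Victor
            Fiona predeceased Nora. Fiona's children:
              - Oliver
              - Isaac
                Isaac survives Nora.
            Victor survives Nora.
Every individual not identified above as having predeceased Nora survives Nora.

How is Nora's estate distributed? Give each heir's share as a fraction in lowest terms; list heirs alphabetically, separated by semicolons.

There is no surviving spouse, so the entire estate passes to Nora's descendants per stirpes.
The estate is divided into 4 equal shares of 1/4 among Charles, Edmund, Diana, Prudence.
Charles is living and takes 1/4.
Edmund is living and takes 1/4.
Diana predeceased; the 1/4 allotted to Diana's branch passes to Diana's issue by representation.
The 1/4 is divided into 3 equal shares of 1/12 among Lydia, Beatrice, Quentin.
Lydia is living and takes 1/12.
Beatrice is living and takes 1/12.
Quentin predeceased; the 1/12 allotted to Quentin's branch passes to Quentin's issue by representation.
The 1/12 is divided into 3 equal shares of 1/36 among Fiona, Harriet, Victor.
Fiona predeceased; the 1/36 allotted to Fiona's branch passes to Fiona's issue by representation.
The 1/36 is divided into 2 equal shares of 1/72 among Oliver, Isaac.
Oliver is living and takes 1/72.
Isaac is living and takes 1/72.
Harriet is living and takes 1/36.
Victor is living and takes 1/36.
Prudence is living and takes 1/4.

Beatrice 1/12; Charles 1/4; Edmund 1/4; Harriet 1/36; Isaac 1/72; Lydia 1/12; Oliver 1/72; Prudence 1/4; Victor 1/36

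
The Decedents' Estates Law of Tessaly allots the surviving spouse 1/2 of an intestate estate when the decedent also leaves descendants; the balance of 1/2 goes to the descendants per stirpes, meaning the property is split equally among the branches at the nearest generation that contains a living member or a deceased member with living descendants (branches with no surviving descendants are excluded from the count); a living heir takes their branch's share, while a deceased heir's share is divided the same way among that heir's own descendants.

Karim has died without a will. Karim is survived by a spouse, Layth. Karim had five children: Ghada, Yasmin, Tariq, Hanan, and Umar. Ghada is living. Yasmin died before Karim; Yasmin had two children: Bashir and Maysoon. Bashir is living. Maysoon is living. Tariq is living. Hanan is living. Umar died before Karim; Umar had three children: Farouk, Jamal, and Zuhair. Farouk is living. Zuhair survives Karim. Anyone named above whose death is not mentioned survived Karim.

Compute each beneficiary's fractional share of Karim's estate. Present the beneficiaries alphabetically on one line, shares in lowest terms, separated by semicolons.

Bashir 1/20; Farouk 1/30; Ghada 1/10; Hanan 1/10; Jamal 1/30; Layth 1/2; Maysoon 1/20; Tariq 1/10; Zuhair 1/30

Layth, as surviving spouse, takes 1/2.
The remaining 1/2 passes to Karim's descendants per stirpes.
The 1/2 is divided into 5 equal shares of 1/10 among Ghada, Yasmin, Tariq, Hanan, Umar.
Ghada is living and takes 1/10.
Yasmin predeceased; the 1/10 allotted to Yasmin's branch passes to Yasmin's issue by representation.
The 1/10 is divided into 2 equal shares of 1/20 among Bashir, Maysoon.
Bashir is living and takes 1/20.
Maysoon is living and takes 1/20.
Tariq is living and takes 1/10.
Hanan is living and takes 1/10.
Umar predeceased; the 1/10 allotted to Umar's branch passes to Umar's issue by representation.
The 1/10 is divided into 3 equal shares of 1/30 among Farouk, Jamal, Zuhair.
Farouk is living and takes 1/30.
Jamal is living and takes 1/30.
Zuhair is living and takes 1/30.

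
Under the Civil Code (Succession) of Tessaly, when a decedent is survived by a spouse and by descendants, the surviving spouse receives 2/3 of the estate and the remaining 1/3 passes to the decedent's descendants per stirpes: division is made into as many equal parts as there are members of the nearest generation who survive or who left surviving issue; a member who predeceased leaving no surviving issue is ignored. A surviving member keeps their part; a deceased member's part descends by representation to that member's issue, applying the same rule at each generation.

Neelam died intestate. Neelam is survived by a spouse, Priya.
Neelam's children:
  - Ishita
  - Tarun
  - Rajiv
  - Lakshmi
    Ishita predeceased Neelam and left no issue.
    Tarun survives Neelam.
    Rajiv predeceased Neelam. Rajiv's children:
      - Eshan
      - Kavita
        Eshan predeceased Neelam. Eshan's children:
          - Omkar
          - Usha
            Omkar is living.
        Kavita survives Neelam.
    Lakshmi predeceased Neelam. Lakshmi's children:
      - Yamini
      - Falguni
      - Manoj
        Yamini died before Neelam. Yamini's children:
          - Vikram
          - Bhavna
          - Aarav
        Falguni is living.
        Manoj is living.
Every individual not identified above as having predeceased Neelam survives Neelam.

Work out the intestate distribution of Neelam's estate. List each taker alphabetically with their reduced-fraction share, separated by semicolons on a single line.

Aarav 1/81; Bhavna 1/81; Falguni 1/27; Kavita 1/18; Manoj 1/27; Omkar 1/36; Priya 2/3; Tarun 1/9; Usha 1/36; Vikram 1/81

Priya, as surviving spouse, takes 2/3.
The remaining 1/3 passes to Neelam's descendants per stirpes.
Ishita left no surviving issue, so that branch lapses and is disregarded.
The 1/3 is divided into 3 equal shares of 1/9 among Tarun, Rajiv, Lakshmi.
Tarun is living and takes 1/9.
Rajiv predeceased; the 1/9 allotted to Rajiv's branch passes to Rajiv's issue by representation.
The 1/9 is divided into 2 equal shares of 1/18 among Eshan, Kavita.
Eshan predeceased; the 1/18 allotted to Eshan's branch passes to Eshan's issue by representation.
The 1/18 is divided into 2 equal shares of 1/36 among Omkar, Usha.
Omkar is living and takes 1/36.
Usha is living and takes 1/36.
Kavita is living and takes 1/18.
Lakshmi predeceased; the 1/9 allotted to Lakshmi's branch passes to Lakshmi's issue by representation.
The 1/9 is divided into 3 equal shares of 1/27 among Yamini, Falguni, Manoj.
Yamini predeceased; the 1/27 allotted to Yamini's branch passes to Yamini's issue by representation.
The 1/27 is divided into 3 equal shares of 1/81 among Vikram, Bhavna, Aarav.
Vikram is living and takes 1/81.
Bhavna is living and takes 1/81.
Aarav is living and takes 1/81.
Falguni is living and takes 1/27.
Manoj is living and takes 1/27.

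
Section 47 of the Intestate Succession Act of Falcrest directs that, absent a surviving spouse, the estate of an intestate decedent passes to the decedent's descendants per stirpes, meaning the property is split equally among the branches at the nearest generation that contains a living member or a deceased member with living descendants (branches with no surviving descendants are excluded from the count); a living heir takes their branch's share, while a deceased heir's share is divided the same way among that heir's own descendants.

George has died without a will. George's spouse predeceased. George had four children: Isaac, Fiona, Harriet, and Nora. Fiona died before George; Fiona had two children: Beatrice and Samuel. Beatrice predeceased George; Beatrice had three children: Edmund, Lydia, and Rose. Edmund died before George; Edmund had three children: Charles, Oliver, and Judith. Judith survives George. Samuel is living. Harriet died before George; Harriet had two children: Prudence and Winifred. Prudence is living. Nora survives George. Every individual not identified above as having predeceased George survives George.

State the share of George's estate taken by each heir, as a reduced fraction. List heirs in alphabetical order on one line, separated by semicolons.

There is no surviving spouse, so the entire estate passes to George's descendants per stirpes.
The estate is divided into 4 equal shares of 1/4 among Isaac, Fiona, Harriet, Nora.
Isaac is living and takes 1/4.
Fiona predeceased; the 1/4 allotted to Fiona's branch passes to Fiona's issue by representation.
The 1/4 is divided into 2 equal shares of 1/8 among Beatrice, Samuel.
Beatrice predeceased; the 1/8 allotted to Beatrice's branch passes to Beatrice's issue by representation.
The 1/8 is divided into 3 equal shares of 1/24 among Edmund, Lydia, Rose.
Edmund predeceased; the 1/24 allotted to Edmund's branch passes to Edmund's issue by representation.
The 1/24 is divided into 3 equal shares of 1/72 among Charles, Oliver, Judith.
Charles is living and takes 1/72.
Oliver is living and takes 1/72.
Judith is living and takes 1/72.
Lydia is living and takes 1/24.
Rose is living and takes 1/24.
Samuel is living and takes 1/8.
Harriet predeceased; the 1/4 allotted to Harriet's branch passes to Harriet's issue by representation.
The 1/4 is divided into 2 equal shares of 1/8 among Prudence, Winifred.
Prudence is living and takes 1/8.
Winifred is living and takes 1/8.
Nora is living and takes 1/4.

Charles 1/72; Isaac 1/4; Judith 1/72; Lydia 1/24; Nora 1/4; Oliver 1/72; Prudence 1/8; Rose 1/24; Samuel 1/8; Winifred 1/8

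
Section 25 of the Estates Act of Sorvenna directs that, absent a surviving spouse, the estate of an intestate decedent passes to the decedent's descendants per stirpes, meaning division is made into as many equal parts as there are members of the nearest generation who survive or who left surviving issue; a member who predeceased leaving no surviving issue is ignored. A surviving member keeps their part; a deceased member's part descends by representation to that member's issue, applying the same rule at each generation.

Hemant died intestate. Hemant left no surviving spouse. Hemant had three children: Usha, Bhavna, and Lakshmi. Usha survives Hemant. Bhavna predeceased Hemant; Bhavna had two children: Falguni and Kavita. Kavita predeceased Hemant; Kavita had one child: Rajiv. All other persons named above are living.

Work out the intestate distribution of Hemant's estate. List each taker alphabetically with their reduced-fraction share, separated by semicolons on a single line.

Falguni 1/6; Lakshmi 1/3; Rajiv 1/6; Usha 1/3

There is no surviving spouse, so the entire estate passes to Hemant's descendants per stirpes.
The estate is divided into 3 equal shares of 1/3 among Usha, Bhavna, Lakshmi.
Usha is living and takes 1/3.
Bhavna predeceased; the 1/3 allotted to Bhavna's branch passes to Bhavna's issue by representation.
The 1/3 is divided into 2 equal shares of 1/6 among Falguni, Kavita.
Falguni is living and takes 1/6.
Kavita predeceased; the 1/6 allotted to Kavita's branch passes to Kavita's issue by representation.
Rajiv is the sole taker at this level and receives the full 1/6.
Lakshmi is living and takes 1/3.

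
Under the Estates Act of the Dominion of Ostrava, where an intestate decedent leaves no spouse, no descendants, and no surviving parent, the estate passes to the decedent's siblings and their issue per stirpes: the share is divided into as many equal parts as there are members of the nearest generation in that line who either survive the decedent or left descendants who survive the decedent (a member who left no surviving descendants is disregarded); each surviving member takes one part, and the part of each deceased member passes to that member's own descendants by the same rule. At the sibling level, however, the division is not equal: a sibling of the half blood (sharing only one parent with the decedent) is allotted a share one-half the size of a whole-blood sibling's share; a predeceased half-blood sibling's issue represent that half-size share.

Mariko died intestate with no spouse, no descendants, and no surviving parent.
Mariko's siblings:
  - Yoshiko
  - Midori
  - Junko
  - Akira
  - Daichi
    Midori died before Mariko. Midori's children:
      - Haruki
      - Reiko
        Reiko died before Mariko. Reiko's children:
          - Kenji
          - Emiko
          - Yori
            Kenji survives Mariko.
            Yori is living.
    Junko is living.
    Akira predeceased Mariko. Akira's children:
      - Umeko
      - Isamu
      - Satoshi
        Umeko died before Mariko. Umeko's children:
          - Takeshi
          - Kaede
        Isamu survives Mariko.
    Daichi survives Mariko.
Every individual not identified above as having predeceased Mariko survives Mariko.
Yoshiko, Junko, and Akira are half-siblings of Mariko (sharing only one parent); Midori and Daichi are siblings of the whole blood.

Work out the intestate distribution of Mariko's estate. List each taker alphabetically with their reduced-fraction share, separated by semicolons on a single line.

No spouse, descendants, or parent survives, so the estate passes to Mariko's siblings per stirpes.
Half-blood siblings count for one-half the weight of whole-blood siblings at the initial division.
Dividing 1 in proportion to weights (total weight 7/2): Yoshiko (weight 1/2) → 1/7; Midori (weight 1) → 2/7; Junko (weight 1/2) → 1/7; Akira (weight 1/2) → 1/7; Daichi (weight 1) → 2/7.
Yoshiko is living and takes 1/7.
Midori predeceased; the 2/7 allotted to Midori's branch passes to Midori's issue by representation.
The 2/7 is divided into 2 equal shares of 1/7 among Haruki, Reiko.
Haruki is living and takes 1/7.
Reiko predeceased; the 1/7 allotted to Reiko's branch passes to Reiko's issue by representation.
The 1/7 is divided into 3 equal shares of 1/21 among Kenji, Emiko, Yori.
Kenji is living and takes 1/21.
Emiko is living and takes 1/21.
Yori is living and takes 1/21.
Junko is living and takes 1/7.
Akira predeceased; the 1/7 allotted to Akira's branch passes to Akira's issue by representation.
The 1/7 is divided into 3 equal shares of 1/21 among Umeko, Isamu, Satoshi.
Umeko predeceased; the 1/21 allotted to Umeko's branch passes to Umeko's issue by representation.
The 1/21 is divided into 2 equal shares of 1/42 among Takeshi, Kaede.
Takeshi is living and takes 1/42.
Kaede is living and takes 1/42.
Isamu is living and takes 1/21.
Satoshi is living and takes 1/21.
Daichi is living and takes 2/7.

Daichi 2/7; Emiko 1/21; Haruki 1/7; Isamu 1/21; Junko 1/7; Kaede 1/42; Kenji 1/21; Satoshi 1/21; Takeshi 1/42; Yori 1/21; Yoshiko 1/7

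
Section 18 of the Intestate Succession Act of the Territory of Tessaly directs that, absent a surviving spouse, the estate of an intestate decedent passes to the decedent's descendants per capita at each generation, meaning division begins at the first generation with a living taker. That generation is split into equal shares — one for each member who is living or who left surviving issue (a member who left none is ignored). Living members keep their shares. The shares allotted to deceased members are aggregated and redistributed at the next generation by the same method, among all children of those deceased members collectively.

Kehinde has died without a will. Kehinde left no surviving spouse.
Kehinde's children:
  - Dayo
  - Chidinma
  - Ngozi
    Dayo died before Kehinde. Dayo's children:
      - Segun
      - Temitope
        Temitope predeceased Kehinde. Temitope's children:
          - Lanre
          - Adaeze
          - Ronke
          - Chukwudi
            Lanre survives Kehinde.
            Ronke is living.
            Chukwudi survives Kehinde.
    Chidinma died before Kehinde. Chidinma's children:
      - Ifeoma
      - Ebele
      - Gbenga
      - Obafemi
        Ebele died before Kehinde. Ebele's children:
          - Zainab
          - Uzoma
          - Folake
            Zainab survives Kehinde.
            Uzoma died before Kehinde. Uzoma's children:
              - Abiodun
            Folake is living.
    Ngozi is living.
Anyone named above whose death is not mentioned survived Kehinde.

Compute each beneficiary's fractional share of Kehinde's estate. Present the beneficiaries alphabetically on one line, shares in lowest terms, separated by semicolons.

Abiodun 2/63; Adaeze 2/63; Chukwudi 2/63; Folake 2/63; Gbenga 1/9; Ifeoma 1/9; Lanre 2/63; Ngozi 1/3; Obafemi 1/9; Ronke 2/63; Segun 1/9; Zainab 2/63

There is no surviving spouse, so the entire estate passes to Kehinde's descendants per capita at each generation.
At generation 1 (Dayo, Chidinma, Ngozi) there are 3 shares of (1)/3 = 1/3 each.
Living: Ngozi — each takes 1/3.
Deceased: Dayo and Chidinma. Their combined 2/3 is pooled and carried to generation 2.
At generation 2 (Segun, Temitope, Ifeoma, Ebele, Gbenga, Obafemi) there are 6 shares of (2/3)/6 = 1/9 each.
Living: Segun, Ifeoma, Gbenga, and Obafemi — each takes 1/9.
Deceased: Temitope and Ebele. Their combined 2/9 is pooled and carried to generation 3.
At generation 3 (Lanre, Adaeze, Ronke, Chukwudi, Zainab, Uzoma, Folake) there are 7 shares of (2/9)/7 = 2/63 each.
Living: Lanre, Adaeze, Ronke, Chukwudi, Zainab, and Folake — each takes 2/63.
Deceased: Uzoma. That 2/63 share is carried to generation 4.
At generation 4 (Abiodun) there are 1 shares of (2/63)/1 = 2/63 each.
Living: Abiodun — each takes 2/63.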